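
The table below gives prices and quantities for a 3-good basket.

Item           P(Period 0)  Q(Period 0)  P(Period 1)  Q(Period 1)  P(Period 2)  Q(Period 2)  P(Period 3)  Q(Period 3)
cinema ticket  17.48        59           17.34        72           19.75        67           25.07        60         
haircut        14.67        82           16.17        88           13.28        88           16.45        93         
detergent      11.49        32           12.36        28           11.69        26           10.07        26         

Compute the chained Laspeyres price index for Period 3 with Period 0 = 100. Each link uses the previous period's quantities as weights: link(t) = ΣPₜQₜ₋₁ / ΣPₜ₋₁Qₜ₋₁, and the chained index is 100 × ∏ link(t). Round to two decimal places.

Link Period 0→Period 1:
ΣP(Period 1)Q(Period 0) = 17.34×59 + 16.17×82 + 12.36×32 = 1023.06 + 1325.94 + 395.52 = 2744.52
ΣP(Period 0)Q(Period 0) = 17.48×59 + 14.67×82 + 11.49×32 = 1031.32 + 1202.94 + 367.68 = 2601.94
link = 2744.52/2601.94 = 1.054798
Link Period 1→Period 2:
ΣP(Period 2)Q(Period 1) = 19.75×72 + 13.28×88 + 11.69×28 = 1422 + 1168.64 + 327.32 = 2917.96
ΣP(Period 1)Q(Period 1) = 17.34×72 + 16.17×88 + 12.36×28 = 1248.48 + 1422.96 + 346.08 = 3017.52
link = 2917.96/3017.52 = 0.967006
Link Period 2→Period 3:
ΣP(Period 3)Q(Period 2) = 25.07×67 + 16.45×88 + 10.07×26 = 1679.69 + 1447.6 + 261.82 = 3389.11
ΣP(Period 2)Q(Period 2) = 19.75×67 + 13.28×88 + 11.69×26 = 1323.25 + 1168.64 + 303.94 = 2795.83
link = 3389.11/2795.83 = 1.212202
Chained index = 100 × 1.054798 × 0.967006 × 1.212202 = 123.6440

123.64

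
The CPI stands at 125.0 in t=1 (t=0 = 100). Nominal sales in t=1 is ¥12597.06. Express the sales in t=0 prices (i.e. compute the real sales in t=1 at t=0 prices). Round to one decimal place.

10077.6

Real = Nominal ÷ (Index/100) = 12597.06 ÷ (125.0/100)
     = 12597.06 ÷ 1.250 = 10077.6480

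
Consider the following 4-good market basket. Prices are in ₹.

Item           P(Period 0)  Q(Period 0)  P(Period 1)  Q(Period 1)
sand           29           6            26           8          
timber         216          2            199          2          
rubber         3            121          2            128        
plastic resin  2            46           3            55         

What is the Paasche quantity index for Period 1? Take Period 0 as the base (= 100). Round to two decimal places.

Paasche quantity index uses current-period prices as weights.
ΣP(Period 1)·Q(Period 1) = 26×8 + 199×2 + 2×128 + 3×55 = 208 + 398 + 256 + 165 = 1027
ΣP(Period 1)·Q(Period 0) = 26×6 + 199×2 + 2×121 + 3×46 = 156 + 398 + 242 + 138 = 934
Index = 1027 / 934 × 100 = 109.9572

109.96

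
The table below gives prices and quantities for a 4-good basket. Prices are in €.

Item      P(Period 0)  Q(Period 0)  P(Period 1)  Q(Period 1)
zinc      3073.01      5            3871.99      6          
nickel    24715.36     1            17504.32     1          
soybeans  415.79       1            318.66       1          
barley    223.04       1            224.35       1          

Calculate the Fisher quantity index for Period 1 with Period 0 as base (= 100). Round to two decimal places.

Laspeyres component (base-period weights):
ΣP(Period 0)Q(Period 1) = 3073.01×6 + 24715.36×1 + 415.79×1 + 223.04×1 = 18438.06 + 24715.36 + 415.79 + 223.04 = 43792.25
ΣP(Period 0)Q(Period 0) = 3073.01×5 + 24715.36×1 + 415.79×1 + 223.04×1 = 15365.05 + 24715.36 + 415.79 + 223.04 = 40719.24
L = 43792.25 / 40719.24 × 100 = 107.5468
Paasche component (current-period weights):
ΣP(Period 1)Q(Period 1) = 3871.99×6 + 17504.32×1 + 318.66×1 + 224.35×1 = 23231.94 + 17504.32 + 318.66 + 224.35 = 41279.27
ΣP(Period 1)Q(Period 0) = 3871.99×5 + 17504.32×1 + 318.66×1 + 224.35×1 = 19359.95 + 17504.32 + 318.66 + 224.35 = 37407.28
P = 41279.27 / 37407.28 × 100 = 110.3509
Fisher = √(L × P) = √(107.5468 × 110.3509) = 108.9398

108.94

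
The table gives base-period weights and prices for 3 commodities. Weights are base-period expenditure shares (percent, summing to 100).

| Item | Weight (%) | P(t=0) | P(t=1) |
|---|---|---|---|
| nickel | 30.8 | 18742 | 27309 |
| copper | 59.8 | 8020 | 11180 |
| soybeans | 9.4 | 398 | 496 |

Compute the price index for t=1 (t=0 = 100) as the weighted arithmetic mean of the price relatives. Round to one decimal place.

140.0

nickel: 30.8 × (27309/18742) = 30.8 × 1.457102 = 44.8787
copper: 59.8 × (11180/8020) = 59.8 × 1.394015 = 83.3621
soybeans: 9.4 × (496/398) = 9.4 × 1.246231 = 11.7146
Index = Σ wᵢ·(p₁ᵢ/p₀ᵢ) = 44.8787 + 83.3621 + 11.7146 = 139.9554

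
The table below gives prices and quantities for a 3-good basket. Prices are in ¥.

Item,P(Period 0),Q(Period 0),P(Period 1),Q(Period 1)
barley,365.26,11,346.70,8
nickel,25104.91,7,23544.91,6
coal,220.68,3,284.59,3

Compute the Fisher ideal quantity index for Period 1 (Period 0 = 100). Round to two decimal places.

85.49

Laspeyres component (base-period weights):
ΣP(Period 0)Q(Period 1) = 365.26×8 + 25104.91×6 + 220.68×3 = 2922.08 + 150629.46 + 662.04 = 154213.58
ΣP(Period 0)Q(Period 0) = 365.26×11 + 25104.91×7 + 220.68×3 = 4017.86 + 175734.37 + 662.04 = 180414.27
L = 154213.58 / 180414.27 × 100 = 85.4775
Paasche component (current-period weights):
ΣP(Period 1)Q(Period 1) = 346.70×8 + 23544.91×6 + 284.59×3 = 2773.6 + 141269.46 + 853.77 = 144896.83
ΣP(Period 1)Q(Period 0) = 346.70×11 + 23544.91×7 + 284.59×3 = 3813.7 + 164814.37 + 853.77 = 169481.84
P = 144896.83 / 169481.84 × 100 = 85.4940
Fisher = √(L × P) = √(85.4775 × 85.4940) = 85.4857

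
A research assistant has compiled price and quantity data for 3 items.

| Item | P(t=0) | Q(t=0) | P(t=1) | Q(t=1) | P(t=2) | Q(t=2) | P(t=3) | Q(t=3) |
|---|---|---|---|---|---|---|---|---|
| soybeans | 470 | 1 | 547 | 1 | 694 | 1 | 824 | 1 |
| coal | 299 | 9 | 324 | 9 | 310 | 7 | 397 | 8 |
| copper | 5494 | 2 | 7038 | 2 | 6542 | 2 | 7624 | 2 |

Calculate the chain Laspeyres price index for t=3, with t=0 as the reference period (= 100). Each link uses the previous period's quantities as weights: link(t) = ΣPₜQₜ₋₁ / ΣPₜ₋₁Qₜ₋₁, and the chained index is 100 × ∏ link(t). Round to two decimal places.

Link t=0→t=1:
ΣP(t=1)Q(t=0) = 547×1 + 324×9 + 7038×2 = 547 + 2916 + 14076 = 17539
ΣP(t=0)Q(t=0) = 470×1 + 299×9 + 5494×2 = 470 + 2691 + 10988 = 14149
link = 17539/14149 = 1.239593
Link t=1→t=2:
ΣP(t=2)Q(t=1) = 694×1 + 310×9 + 6542×2 = 694 + 2790 + 13084 = 16568
ΣP(t=1)Q(t=1) = 547×1 + 324×9 + 7038×2 = 547 + 2916 + 14076 = 17539
link = 16568/17539 = 0.944638
Link t=2→t=3:
ΣP(t=3)Q(t=2) = 824×1 + 397×7 + 7624×2 = 824 + 2779 + 15248 = 18851
ΣP(t=2)Q(t=2) = 694×1 + 310×7 + 6542×2 = 694 + 2170 + 13084 = 15948
link = 18851/15948 = 1.182029
Chained index = 100 × 1.239593 × 0.944638 × 1.182029 = 138.4116

138.41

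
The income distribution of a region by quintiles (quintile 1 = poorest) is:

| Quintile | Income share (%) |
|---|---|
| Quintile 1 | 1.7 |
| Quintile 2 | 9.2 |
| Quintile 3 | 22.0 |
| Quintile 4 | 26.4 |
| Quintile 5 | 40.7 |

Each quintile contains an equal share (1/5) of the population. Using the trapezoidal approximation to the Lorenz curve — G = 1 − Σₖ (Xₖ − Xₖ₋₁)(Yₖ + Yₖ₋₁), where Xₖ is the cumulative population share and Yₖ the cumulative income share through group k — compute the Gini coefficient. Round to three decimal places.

Cumulative income shares Yₖ: 0.0170, 0.1090, 0.3290, 0.5930, 1.0000
Σ (Xₖ−Xₖ₋₁)(Yₖ+Yₖ₋₁) = (1/5)(0.0170+0.0000) + (1/5)(0.1090+0.0170) + (1/5)(0.3290+0.1090) + (1/5)(0.5930+0.3290) + (1/5)(1.0000+0.5930)
  = 0.0034 + 0.0252 + 0.0876 + 0.1844 + 0.3186 = 0.6192
G = 1 − 0.6192 = 0.3808

0.381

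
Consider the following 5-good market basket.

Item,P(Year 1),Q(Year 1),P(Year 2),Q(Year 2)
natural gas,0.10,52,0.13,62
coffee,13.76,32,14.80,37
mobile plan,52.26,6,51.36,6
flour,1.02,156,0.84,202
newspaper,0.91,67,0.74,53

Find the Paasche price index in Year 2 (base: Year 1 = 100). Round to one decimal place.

Paasche price index uses current-period quantities as weights.
ΣP(Year 2)·Q(Year 2) = 0.13×62 + 14.80×37 + 51.36×6 + 0.84×202 + 0.74×53 = 8.06 + 547.6 + 308.16 + 169.68 + 39.22 = 1072.72
ΣP(Year 1)·Q(Year 2) = 0.10×62 + 13.76×37 + 52.26×6 + 1.02×202 + 0.91×53 = 6.2 + 509.12 + 313.56 + 206.04 + 48.23 = 1083.15
Index = 1072.72 / 1083.15 × 100 = 99.0371

99.0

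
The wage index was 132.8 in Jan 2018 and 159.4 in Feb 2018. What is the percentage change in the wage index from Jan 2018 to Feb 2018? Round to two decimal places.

20.03%

Change = (159.4 − 132.8) / 132.8 × 100
       = 26.6 / 132.8 × 100 = 20.0301%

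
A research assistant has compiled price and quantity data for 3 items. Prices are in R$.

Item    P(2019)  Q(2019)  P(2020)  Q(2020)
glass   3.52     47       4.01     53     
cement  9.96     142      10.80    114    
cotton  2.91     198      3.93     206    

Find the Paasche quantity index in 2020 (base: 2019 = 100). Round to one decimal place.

Paasche quantity index uses current-period prices as weights.
ΣP(2020)·Q(2020) = 4.01×53 + 10.80×114 + 3.93×206 = 212.53 + 1231.2 + 809.58 = 2253.31
ΣP(2020)·Q(2019) = 4.01×47 + 10.80×142 + 3.93×198 = 188.47 + 1533.6 + 778.14 = 2500.21
Index = 2253.31 / 2500.21 × 100 = 90.1248

90.1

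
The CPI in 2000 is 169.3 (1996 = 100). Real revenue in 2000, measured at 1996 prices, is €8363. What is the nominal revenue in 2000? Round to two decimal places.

14158.56

Nominal = Real × (Index/100) = 8363 × (169.3/100)
        = 8363 × 1.693 = 14158.5590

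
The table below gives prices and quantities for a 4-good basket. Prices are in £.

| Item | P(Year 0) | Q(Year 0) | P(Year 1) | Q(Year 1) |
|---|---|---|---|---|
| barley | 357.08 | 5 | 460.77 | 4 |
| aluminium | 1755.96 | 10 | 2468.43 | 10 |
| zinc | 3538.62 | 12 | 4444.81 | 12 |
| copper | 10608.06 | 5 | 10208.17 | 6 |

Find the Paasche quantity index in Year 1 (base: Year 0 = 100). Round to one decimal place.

Paasche quantity index uses current-period prices as weights.
ΣP(Year 1)·Q(Year 1) = 460.77×4 + 2468.43×10 + 4444.81×12 + 10208.17×6 = 1843.08 + 24684.3 + 53337.72 + 61249.02 = 141114.12
ΣP(Year 1)·Q(Year 0) = 460.77×5 + 2468.43×10 + 4444.81×12 + 10208.17×5 = 2303.85 + 24684.3 + 53337.72 + 51040.85 = 131366.72
Index = 141114.12 / 131366.72 × 100 = 107.4200

107.4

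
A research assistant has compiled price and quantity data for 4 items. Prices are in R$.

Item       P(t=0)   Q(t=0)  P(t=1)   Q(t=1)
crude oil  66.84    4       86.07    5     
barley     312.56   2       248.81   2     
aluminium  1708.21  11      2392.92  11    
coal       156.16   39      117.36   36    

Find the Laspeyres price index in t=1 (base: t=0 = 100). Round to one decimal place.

123.2

Laspeyres price index uses base-period quantities as weights.
ΣP(t=1)·Q(t=0) = 86.07×4 + 248.81×2 + 2392.92×11 + 117.36×39 = 344.28 + 497.62 + 26322.12 + 4577.04 = 31741.06
ΣP(t=0)·Q(t=0) = 66.84×4 + 312.56×2 + 1708.21×11 + 156.16×39 = 267.36 + 625.12 + 18790.31 + 6090.24 = 25773.03
Index = 31741.06 / 25773.03 × 100 = 123.1561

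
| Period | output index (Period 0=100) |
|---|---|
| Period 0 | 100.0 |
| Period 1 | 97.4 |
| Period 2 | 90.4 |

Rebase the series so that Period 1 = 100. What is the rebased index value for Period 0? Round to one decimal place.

Rebased(Period 0) = 100.0 / 97.4 × 100 = 102.6694

102.7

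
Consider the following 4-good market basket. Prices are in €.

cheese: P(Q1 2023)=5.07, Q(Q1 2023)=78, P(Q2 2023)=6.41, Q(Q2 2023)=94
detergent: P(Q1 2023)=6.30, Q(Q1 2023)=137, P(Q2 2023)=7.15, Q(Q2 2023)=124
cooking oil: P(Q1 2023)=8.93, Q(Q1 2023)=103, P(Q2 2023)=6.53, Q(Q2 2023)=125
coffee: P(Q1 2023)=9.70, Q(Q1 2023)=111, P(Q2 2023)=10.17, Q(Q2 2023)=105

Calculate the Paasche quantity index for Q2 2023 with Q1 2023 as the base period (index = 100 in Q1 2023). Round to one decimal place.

102.8

Paasche quantity index uses current-period prices as weights.
ΣP(Q2 2023)·Q(Q2 2023) = 6.41×94 + 7.15×124 + 6.53×125 + 10.17×105 = 602.54 + 886.6 + 816.25 + 1067.85 = 3373.24
ΣP(Q2 2023)·Q(Q1 2023) = 6.41×78 + 7.15×137 + 6.53×103 + 10.17×111 = 499.98 + 979.55 + 672.59 + 1128.87 = 3280.99
Index = 3373.24 / 3280.99 × 100 = 102.8117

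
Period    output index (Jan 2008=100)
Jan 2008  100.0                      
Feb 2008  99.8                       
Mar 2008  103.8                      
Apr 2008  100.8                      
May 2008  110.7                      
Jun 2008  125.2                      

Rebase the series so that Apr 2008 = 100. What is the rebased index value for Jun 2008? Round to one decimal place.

Rebased(Jun 2008) = 125.2 / 100.8 × 100 = 124.2063

124.2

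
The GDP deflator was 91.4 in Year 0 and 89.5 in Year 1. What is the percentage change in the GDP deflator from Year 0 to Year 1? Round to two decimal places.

-2.08%

Change = (89.5 − 91.4) / 91.4 × 100
       = -1.9 / 91.4 × 100 = -2.0788%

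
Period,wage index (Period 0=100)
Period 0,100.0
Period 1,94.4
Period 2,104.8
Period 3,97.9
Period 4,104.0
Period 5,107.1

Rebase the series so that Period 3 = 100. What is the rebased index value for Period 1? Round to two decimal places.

Rebased(Period 1) = 94.4 / 97.9 × 100 = 96.4249

96.42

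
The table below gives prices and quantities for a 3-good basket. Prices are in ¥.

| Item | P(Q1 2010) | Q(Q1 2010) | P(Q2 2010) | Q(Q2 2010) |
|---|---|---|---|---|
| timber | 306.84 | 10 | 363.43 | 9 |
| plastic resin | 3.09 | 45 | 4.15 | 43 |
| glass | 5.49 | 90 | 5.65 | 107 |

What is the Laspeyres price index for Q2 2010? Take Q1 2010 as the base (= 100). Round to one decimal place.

117.0

Laspeyres price index uses base-period quantities as weights.
ΣP(Q2 2010)·Q(Q1 2010) = 363.43×10 + 4.15×45 + 5.65×90 = 3634.3 + 186.75 + 508.5 = 4329.55
ΣP(Q1 2010)·Q(Q1 2010) = 306.84×10 + 3.09×45 + 5.49×90 = 3068.4 + 139.05 + 494.1 = 3701.55
Index = 4329.55 / 3701.55 × 100 = 116.9659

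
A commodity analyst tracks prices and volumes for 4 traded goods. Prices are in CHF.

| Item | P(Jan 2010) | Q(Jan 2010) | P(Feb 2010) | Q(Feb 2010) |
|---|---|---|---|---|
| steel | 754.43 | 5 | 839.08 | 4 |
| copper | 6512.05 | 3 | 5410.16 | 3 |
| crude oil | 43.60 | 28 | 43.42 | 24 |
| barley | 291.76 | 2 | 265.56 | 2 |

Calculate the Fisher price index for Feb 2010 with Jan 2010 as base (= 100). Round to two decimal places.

87.89

Laspeyres component (base-period weights):
ΣP(Feb 2010)Q(Jan 2010) = 839.08×5 + 5410.16×3 + 43.42×28 + 265.56×2 = 4195.4 + 16230.48 + 1215.76 + 531.12 = 22172.76
ΣP(Jan 2010)Q(Jan 2010) = 754.43×5 + 6512.05×3 + 43.60×28 + 291.76×2 = 3772.15 + 19536.15 + 1220.8 + 583.52 = 25112.62
L = 22172.76 / 25112.62 × 100 = 88.2933
Paasche component (current-period weights):
ΣP(Feb 2010)Q(Feb 2010) = 839.08×4 + 5410.16×3 + 43.42×24 + 265.56×2 = 3356.32 + 16230.48 + 1042.08 + 531.12 = 21160
ΣP(Jan 2010)Q(Feb 2010) = 754.43×4 + 6512.05×3 + 43.60×24 + 291.76×2 = 3017.72 + 19536.15 + 1046.4 + 583.52 = 24183.79
P = 21160 / 24183.79 × 100 = 87.4966
Fisher = √(L × P) = √(88.2933 × 87.4966) = 87.8941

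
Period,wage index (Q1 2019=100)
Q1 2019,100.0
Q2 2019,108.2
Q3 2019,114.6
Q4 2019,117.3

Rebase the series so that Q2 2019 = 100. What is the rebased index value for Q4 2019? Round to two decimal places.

108.41

Rebased(Q4 2019) = 117.3 / 108.2 × 100 = 108.4104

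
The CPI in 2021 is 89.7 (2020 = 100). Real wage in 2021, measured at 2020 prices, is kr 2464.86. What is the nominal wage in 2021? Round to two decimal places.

Nominal = Real × (Index/100) = 2464.86 × (89.7/100)
        = 2464.86 × 0.897 = 2210.9794

2210.98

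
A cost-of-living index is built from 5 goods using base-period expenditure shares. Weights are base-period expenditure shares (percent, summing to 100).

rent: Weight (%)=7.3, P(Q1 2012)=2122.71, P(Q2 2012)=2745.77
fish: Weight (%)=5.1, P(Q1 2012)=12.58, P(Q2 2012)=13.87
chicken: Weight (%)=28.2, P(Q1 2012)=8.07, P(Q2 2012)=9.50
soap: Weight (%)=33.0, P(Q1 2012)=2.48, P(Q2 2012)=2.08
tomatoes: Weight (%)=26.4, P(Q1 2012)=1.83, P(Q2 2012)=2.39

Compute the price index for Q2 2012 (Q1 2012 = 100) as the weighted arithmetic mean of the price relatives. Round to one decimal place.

110.4

rent: 7.3 × (2745.77/2122.71) = 7.3 × 1.293521 = 9.4427
fish: 5.1 × (13.87/12.58) = 5.1 × 1.102544 = 5.6230
chicken: 28.2 × (9.50/8.07) = 28.2 × 1.177200 = 33.1970
soap: 33.0 × (2.08/2.48) = 33.0 × 0.838710 = 27.6774
tomatoes: 26.4 × (2.39/1.83) = 26.4 × 1.306011 = 34.4787
Index = Σ wᵢ·(p₁ᵢ/p₀ᵢ) = 9.4427 + 5.6230 + 33.1970 + 27.6774 + 34.4787 = 110.4188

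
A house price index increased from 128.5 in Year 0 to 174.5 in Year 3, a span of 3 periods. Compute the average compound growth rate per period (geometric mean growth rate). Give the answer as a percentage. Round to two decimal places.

10.74%

Growth factor = (174.5/128.5)^(1/3) = (1.357977)^(1/3) = 1.107382
Growth rate = 1.107382 − 1 = 0.107382 = 10.7382%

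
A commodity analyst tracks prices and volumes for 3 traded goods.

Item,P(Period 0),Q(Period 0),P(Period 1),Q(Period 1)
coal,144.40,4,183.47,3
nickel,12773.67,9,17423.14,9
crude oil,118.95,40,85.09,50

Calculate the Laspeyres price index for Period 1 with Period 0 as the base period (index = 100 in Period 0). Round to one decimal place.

Laspeyres price index uses base-period quantities as weights.
ΣP(Period 1)·Q(Period 0) = 183.47×4 + 17423.14×9 + 85.09×40 = 733.88 + 156808.26 + 3403.6 = 160945.74
ΣP(Period 0)·Q(Period 0) = 144.40×4 + 12773.67×9 + 118.95×40 = 577.6 + 114963.03 + 4758 = 120298.63
Index = 160945.74 / 120298.63 × 100 = 133.7885

133.8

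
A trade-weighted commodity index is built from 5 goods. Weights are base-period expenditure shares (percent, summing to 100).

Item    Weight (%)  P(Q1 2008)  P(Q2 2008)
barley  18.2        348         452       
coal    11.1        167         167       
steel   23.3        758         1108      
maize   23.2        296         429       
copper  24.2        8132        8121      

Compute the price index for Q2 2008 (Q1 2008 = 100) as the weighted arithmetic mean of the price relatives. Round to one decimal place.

barley: 18.2 × (452/348) = 18.2 × 1.298851 = 23.6391
coal: 11.1 × (167/167) = 11.1 × 1.000000 = 11.1000
steel: 23.3 × (1108/758) = 23.3 × 1.461741 = 34.0586
maize: 23.2 × (429/296) = 23.2 × 1.449324 = 33.6243
copper: 24.2 × (8121/8132) = 24.2 × 0.998647 = 24.1673
Index = Σ wᵢ·(p₁ᵢ/p₀ᵢ) = 23.6391 + 11.1000 + 34.0586 + 33.6243 + 24.1673 = 126.5892

126.6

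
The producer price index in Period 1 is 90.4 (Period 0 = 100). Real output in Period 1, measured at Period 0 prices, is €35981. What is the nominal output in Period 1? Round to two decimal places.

Nominal = Real × (Index/100) = 35981 × (90.4/100)
        = 35981 × 0.904 = 32526.8240

32526.82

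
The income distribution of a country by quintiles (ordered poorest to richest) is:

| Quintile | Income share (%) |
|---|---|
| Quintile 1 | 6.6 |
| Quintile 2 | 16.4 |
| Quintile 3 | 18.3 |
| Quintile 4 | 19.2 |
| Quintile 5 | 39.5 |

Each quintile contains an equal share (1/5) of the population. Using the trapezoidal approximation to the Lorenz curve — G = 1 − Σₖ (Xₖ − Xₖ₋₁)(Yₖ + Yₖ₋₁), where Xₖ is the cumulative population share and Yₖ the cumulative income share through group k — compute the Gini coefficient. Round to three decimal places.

0.274

Cumulative income shares Yₖ: 0.0660, 0.2300, 0.4130, 0.6050, 1.0000
Σ (Xₖ−Xₖ₋₁)(Yₖ+Yₖ₋₁) = (1/5)(0.0660+0.0000) + (1/5)(0.2300+0.0660) + (1/5)(0.4130+0.2300) + (1/5)(0.6050+0.4130) + (1/5)(1.0000+0.6050)
  = 0.0132 + 0.0592 + 0.1286 + 0.2036 + 0.3210 = 0.7256
G = 1 − 0.7256 = 0.2744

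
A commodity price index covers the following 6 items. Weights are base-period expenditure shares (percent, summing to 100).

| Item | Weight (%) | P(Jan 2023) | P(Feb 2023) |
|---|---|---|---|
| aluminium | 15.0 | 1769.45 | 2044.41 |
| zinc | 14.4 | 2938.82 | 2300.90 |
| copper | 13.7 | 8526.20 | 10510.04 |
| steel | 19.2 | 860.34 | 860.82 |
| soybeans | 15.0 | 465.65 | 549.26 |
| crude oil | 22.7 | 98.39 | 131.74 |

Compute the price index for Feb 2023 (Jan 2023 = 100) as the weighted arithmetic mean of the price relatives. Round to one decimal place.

112.8

aluminium: 15.0 × (2044.41/1769.45) = 15.0 × 1.155393 = 17.3309
zinc: 14.4 × (2300.90/2938.82) = 14.4 × 0.782933 = 11.2742
copper: 13.7 × (10510.04/8526.20) = 13.7 × 1.232676 = 16.8877
steel: 19.2 × (860.82/860.34) = 19.2 × 1.000558 = 19.2107
soybeans: 15.0 × (549.26/465.65) = 15.0 × 1.179555 = 17.6933
crude oil: 22.7 × (131.74/98.39) = 22.7 × 1.338957 = 30.3943
Index = Σ wᵢ·(p₁ᵢ/p₀ᵢ) = 17.3309 + 11.2742 + 16.8877 + 19.2107 + 17.6933 + 30.3943 = 112.7912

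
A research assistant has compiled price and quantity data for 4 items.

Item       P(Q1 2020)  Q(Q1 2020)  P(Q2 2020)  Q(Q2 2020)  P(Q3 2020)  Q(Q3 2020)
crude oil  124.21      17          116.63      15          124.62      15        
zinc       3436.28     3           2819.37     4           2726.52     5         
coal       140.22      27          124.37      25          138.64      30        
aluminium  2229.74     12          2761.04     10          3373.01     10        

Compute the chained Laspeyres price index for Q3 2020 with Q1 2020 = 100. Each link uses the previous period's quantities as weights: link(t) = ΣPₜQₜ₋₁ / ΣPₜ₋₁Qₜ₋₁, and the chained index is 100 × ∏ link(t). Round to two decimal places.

Link Q1 2020→Q2 2020:
ΣP(Q2 2020)Q(Q1 2020) = 116.63×17 + 2819.37×3 + 124.37×27 + 2761.04×12 = 1982.71 + 8458.11 + 3357.99 + 33132.48 = 46931.29
ΣP(Q1 2020)Q(Q1 2020) = 124.21×17 + 3436.28×3 + 140.22×27 + 2229.74×12 = 2111.57 + 10308.84 + 3785.94 + 26756.88 = 42963.23
link = 46931.29/42963.23 = 1.092359
Link Q2 2020→Q3 2020:
ΣP(Q3 2020)Q(Q2 2020) = 124.62×15 + 2726.52×4 + 138.64×25 + 3373.01×10 = 1869.3 + 10906.08 + 3466 + 33730.1 = 49971.48
ΣP(Q2 2020)Q(Q2 2020) = 116.63×15 + 2819.37×4 + 124.37×25 + 2761.04×10 = 1749.45 + 11277.48 + 3109.25 + 27610.4 = 43746.58
link = 49971.48/43746.58 = 1.142295
Chained index = 100 × 1.092359 × 1.142295 = 124.7796

124.78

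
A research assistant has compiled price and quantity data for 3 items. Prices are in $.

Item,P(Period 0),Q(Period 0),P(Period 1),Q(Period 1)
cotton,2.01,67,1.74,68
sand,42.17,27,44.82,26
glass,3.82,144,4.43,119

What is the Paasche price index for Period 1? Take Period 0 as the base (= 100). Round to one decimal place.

107.3

Paasche price index uses current-period quantities as weights.
ΣP(Period 1)·Q(Period 1) = 1.74×68 + 44.82×26 + 4.43×119 = 118.32 + 1165.32 + 527.17 = 1810.81
ΣP(Period 0)·Q(Period 1) = 2.01×68 + 42.17×26 + 3.82×119 = 136.68 + 1096.42 + 454.58 = 1687.68
Index = 1810.81 / 1687.68 × 100 = 107.2958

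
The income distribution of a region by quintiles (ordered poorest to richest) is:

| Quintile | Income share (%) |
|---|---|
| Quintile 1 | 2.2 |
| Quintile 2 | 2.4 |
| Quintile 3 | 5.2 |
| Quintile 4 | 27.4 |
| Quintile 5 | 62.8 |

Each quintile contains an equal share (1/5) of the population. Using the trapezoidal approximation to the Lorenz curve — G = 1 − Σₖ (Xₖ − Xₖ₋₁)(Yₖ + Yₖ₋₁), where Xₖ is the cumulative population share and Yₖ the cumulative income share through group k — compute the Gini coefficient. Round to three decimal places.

0.585

Cumulative income shares Yₖ: 0.0220, 0.0460, 0.0980, 0.3720, 1.0000
Σ (Xₖ−Xₖ₋₁)(Yₖ+Yₖ₋₁) = (1/5)(0.0220+0.0000) + (1/5)(0.0460+0.0220) + (1/5)(0.0980+0.0460) + (1/5)(0.3720+0.0980) + (1/5)(1.0000+0.3720)
  = 0.0044 + 0.0136 + 0.0288 + 0.0940 + 0.2744 = 0.4152
G = 1 − 0.4152 = 0.5848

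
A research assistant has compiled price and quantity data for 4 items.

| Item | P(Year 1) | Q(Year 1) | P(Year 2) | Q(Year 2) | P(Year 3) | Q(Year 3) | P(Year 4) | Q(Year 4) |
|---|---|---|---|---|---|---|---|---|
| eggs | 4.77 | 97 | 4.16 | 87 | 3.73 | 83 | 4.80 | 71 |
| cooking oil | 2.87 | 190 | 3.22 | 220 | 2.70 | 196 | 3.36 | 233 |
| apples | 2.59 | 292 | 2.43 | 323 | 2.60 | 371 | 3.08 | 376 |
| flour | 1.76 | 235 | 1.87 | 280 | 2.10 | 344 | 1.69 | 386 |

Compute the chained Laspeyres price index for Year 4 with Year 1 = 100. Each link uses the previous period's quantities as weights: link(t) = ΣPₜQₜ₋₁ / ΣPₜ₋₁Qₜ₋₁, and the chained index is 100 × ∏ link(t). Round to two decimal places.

Link Year 1→Year 2:
ΣP(Year 2)Q(Year 1) = 4.16×97 + 3.22×190 + 2.43×292 + 1.87×235 = 403.52 + 611.8 + 709.56 + 439.45 = 2164.33
ΣP(Year 1)Q(Year 1) = 4.77×97 + 2.87×190 + 2.59×292 + 1.76×235 = 462.69 + 545.3 + 756.28 + 413.6 = 2177.87
link = 2164.33/2177.87 = 0.993783
Link Year 2→Year 3:
ΣP(Year 3)Q(Year 2) = 3.73×87 + 2.70×220 + 2.60×323 + 2.10×280 = 324.51 + 594 + 839.8 + 588 = 2346.31
ΣP(Year 2)Q(Year 2) = 4.16×87 + 3.22×220 + 2.43×323 + 1.87×280 = 361.92 + 708.4 + 784.89 + 523.6 = 2378.81
link = 2346.31/2378.81 = 0.986338
Link Year 3→Year 4:
ΣP(Year 4)Q(Year 3) = 4.80×83 + 3.36×196 + 3.08×371 + 1.69×344 = 398.4 + 658.56 + 1142.68 + 581.36 = 2781
ΣP(Year 3)Q(Year 3) = 3.73×83 + 2.70×196 + 2.60×371 + 2.10×344 = 309.59 + 529.2 + 964.6 + 722.4 = 2525.79
link = 2781/2525.79 = 1.101042
Chained index = 100 × 0.993783 × 0.986338 × 1.101042 = 107.9247

107.92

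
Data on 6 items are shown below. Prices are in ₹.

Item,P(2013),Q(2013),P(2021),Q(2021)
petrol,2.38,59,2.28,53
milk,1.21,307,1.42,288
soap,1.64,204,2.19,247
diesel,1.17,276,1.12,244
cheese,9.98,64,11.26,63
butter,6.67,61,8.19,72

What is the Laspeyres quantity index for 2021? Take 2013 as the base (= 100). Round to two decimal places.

Laspeyres quantity index uses base-period prices as weights.
ΣP(2013)·Q(2021) = 2.38×53 + 1.21×288 + 1.64×247 + 1.17×244 + 9.98×63 + 6.67×72 = 126.14 + 348.48 + 405.08 + 285.48 + 628.74 + 480.24 = 2274.16
ΣP(2013)·Q(2013) = 2.38×59 + 1.21×307 + 1.64×204 + 1.17×276 + 9.98×64 + 6.67×61 = 140.42 + 371.47 + 334.56 + 322.92 + 638.72 + 406.87 = 2214.96
Index = 2274.16 / 2214.96 × 100 = 102.6727

102.67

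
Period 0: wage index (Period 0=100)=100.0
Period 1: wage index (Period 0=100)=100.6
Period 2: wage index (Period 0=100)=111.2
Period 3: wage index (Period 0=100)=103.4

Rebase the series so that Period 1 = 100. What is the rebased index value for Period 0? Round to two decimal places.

99.40

Rebased(Period 0) = 100.0 / 100.6 × 100 = 99.4036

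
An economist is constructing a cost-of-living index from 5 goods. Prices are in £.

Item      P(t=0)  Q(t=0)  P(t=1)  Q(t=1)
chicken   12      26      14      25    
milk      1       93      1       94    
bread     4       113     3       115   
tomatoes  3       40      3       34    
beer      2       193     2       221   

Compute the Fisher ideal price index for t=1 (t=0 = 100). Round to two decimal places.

95.44

Laspeyres component (base-period weights):
ΣP(t=1)Q(t=0) = 14×26 + 1×93 + 3×113 + 3×40 + 2×193 = 364 + 93 + 339 + 120 + 386 = 1302
ΣP(t=0)Q(t=0) = 12×26 + 1×93 + 4×113 + 3×40 + 2×193 = 312 + 93 + 452 + 120 + 386 = 1363
L = 1302 / 1363 × 100 = 95.5246
Paasche component (current-period weights):
ΣP(t=1)Q(t=1) = 14×25 + 1×94 + 3×115 + 3×34 + 2×221 = 350 + 94 + 345 + 102 + 442 = 1333
ΣP(t=0)Q(t=1) = 12×25 + 1×94 + 4×115 + 3×34 + 2×221 = 300 + 94 + 460 + 102 + 442 = 1398
P = 1333 / 1398 × 100 = 95.3505
Fisher = √(L × P) = √(95.5246 × 95.3505) = 95.4375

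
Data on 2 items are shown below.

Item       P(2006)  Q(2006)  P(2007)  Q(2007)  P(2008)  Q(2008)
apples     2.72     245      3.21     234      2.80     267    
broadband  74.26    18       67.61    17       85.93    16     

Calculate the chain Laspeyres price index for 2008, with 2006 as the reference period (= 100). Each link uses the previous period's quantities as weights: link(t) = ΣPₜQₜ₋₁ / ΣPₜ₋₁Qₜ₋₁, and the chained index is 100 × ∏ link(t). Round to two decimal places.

Link 2006→2007:
ΣP(2007)Q(2006) = 3.21×245 + 67.61×18 = 786.45 + 1216.98 = 2003.43
ΣP(2006)Q(2006) = 2.72×245 + 74.26×18 = 666.4 + 1336.68 = 2003.08
link = 2003.43/2003.08 = 1.000175
Link 2007→2008:
ΣP(2008)Q(2007) = 2.80×234 + 85.93×17 = 655.2 + 1460.81 = 2116.01
ΣP(2007)Q(2007) = 3.21×234 + 67.61×17 = 751.14 + 1149.37 = 1900.51
link = 2116.01/1900.51 = 1.113391
Chained index = 100 × 1.000175 × 1.113391 = 111.3585

111.36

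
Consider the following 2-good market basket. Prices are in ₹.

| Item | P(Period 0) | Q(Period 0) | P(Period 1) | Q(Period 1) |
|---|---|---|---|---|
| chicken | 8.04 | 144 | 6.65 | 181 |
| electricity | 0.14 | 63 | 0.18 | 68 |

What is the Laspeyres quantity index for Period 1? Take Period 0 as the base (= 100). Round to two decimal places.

Laspeyres quantity index uses base-period prices as weights.
ΣP(Period 0)·Q(Period 1) = 8.04×181 + 0.14×68 = 1455.24 + 9.52 = 1464.76
ΣP(Period 0)·Q(Period 0) = 8.04×144 + 0.14×63 = 1157.76 + 8.82 = 1166.58
Index = 1464.76 / 1166.58 × 100 = 125.5602

125.56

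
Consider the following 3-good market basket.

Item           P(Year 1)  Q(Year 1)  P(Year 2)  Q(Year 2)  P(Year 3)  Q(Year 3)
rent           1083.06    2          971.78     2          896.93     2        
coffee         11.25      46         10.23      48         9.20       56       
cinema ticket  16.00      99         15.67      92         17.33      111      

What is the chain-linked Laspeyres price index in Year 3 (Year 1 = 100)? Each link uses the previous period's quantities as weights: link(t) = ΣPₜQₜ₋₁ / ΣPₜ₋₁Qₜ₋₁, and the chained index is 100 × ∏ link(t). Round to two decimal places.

Link Year 1→Year 2:
ΣP(Year 2)Q(Year 1) = 971.78×2 + 10.23×46 + 15.67×99 = 1943.56 + 470.58 + 1551.33 = 3965.47
ΣP(Year 1)Q(Year 1) = 1083.06×2 + 11.25×46 + 16.00×99 = 2166.12 + 517.5 + 1584 = 4267.62
link = 3965.47/4267.62 = 0.929199
Link Year 2→Year 3:
ΣP(Year 3)Q(Year 2) = 896.93×2 + 9.20×48 + 17.33×92 = 1793.86 + 441.6 + 1594.36 = 3829.82
ΣP(Year 2)Q(Year 2) = 971.78×2 + 10.23×48 + 15.67×92 = 1943.56 + 491.04 + 1441.64 = 3876.24
link = 3829.82/3876.24 = 0.988024
Chained index = 100 × 0.929199 × 0.988024 = 91.8072

91.81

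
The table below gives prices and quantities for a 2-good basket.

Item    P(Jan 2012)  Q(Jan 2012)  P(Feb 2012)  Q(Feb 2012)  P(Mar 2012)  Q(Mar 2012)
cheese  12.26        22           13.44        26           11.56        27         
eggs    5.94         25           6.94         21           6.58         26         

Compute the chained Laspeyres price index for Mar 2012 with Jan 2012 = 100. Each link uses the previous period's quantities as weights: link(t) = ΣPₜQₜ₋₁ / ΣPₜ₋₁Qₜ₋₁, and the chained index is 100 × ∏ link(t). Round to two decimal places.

Link Jan 2012→Feb 2012:
ΣP(Feb 2012)Q(Jan 2012) = 13.44×22 + 6.94×25 = 295.68 + 173.5 = 469.18
ΣP(Jan 2012)Q(Jan 2012) = 12.26×22 + 5.94×25 = 269.72 + 148.5 = 418.22
link = 469.18/418.22 = 1.121850
Link Feb 2012→Mar 2012:
ΣP(Mar 2012)Q(Feb 2012) = 11.56×26 + 6.58×21 = 300.56 + 138.18 = 438.74
ΣP(Feb 2012)Q(Feb 2012) = 13.44×26 + 6.94×21 = 349.44 + 145.74 = 495.18
link = 438.74/495.18 = 0.886021
Chained index = 100 × 1.121850 × 0.886021 = 99.3983

99.40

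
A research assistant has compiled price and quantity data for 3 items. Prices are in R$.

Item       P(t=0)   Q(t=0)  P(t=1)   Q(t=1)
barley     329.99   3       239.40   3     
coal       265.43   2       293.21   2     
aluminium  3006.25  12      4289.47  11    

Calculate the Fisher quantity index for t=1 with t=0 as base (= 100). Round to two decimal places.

Laspeyres component (base-period weights):
ΣP(t=0)Q(t=1) = 329.99×3 + 265.43×2 + 3006.25×11 = 989.97 + 530.86 + 33068.75 = 34589.58
ΣP(t=0)Q(t=0) = 329.99×3 + 265.43×2 + 3006.25×12 = 989.97 + 530.86 + 36075 = 37595.83
L = 34589.58 / 37595.83 × 100 = 92.0038
Paasche component (current-period weights):
ΣP(t=1)Q(t=1) = 239.40×3 + 293.21×2 + 4289.47×11 = 718.2 + 586.42 + 47184.17 = 48488.79
ΣP(t=1)Q(t=0) = 239.40×3 + 293.21×2 + 4289.47×12 = 718.2 + 586.42 + 51473.64 = 52778.26
P = 48488.79 / 52778.26 × 100 = 91.8727
Fisher = √(L × P) = √(92.0038 × 91.8727) = 91.9382

91.94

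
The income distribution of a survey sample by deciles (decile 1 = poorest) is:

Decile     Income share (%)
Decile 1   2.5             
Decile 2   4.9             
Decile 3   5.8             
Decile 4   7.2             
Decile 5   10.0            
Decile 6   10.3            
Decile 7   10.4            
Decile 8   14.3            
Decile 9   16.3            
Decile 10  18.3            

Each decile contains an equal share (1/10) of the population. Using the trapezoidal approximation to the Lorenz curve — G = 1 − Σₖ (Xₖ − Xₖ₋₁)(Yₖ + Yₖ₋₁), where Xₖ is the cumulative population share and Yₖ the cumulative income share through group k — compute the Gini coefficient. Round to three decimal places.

0.274

Cumulative income shares Yₖ: 0.0250, 0.0740, 0.1320, 0.2040, 0.3040, 0.4070, 0.5110, 0.6540, 0.8170, 1.0000
Σ (Xₖ−Xₖ₋₁)(Yₖ+Yₖ₋₁) = (1/10)(0.0250+0.0000) + (1/10)(0.0740+0.0250) + (1/10)(0.1320+0.0740) + (1/10)(0.2040+0.1320) + (1/10)(0.3040+0.2040) + (1/10)(0.4070+0.3040) + (1/10)(0.5110+0.4070) + (1/10)(0.6540+0.5110) + (1/10)(0.8170+0.6540) + (1/10)(1.0000+0.8170)
  = 0.0025 + 0.0099 + 0.0206 + 0.0336 + 0.0508 + 0.0711 + 0.0918 + 0.1165 + 0.1471 + 0.1817 = 0.7256
G = 1 − 0.7256 = 0.2744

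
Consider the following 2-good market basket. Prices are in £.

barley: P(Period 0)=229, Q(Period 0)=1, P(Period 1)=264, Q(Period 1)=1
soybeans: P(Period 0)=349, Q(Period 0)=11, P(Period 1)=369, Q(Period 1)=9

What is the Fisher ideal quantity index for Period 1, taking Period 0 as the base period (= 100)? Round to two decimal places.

82.89

Laspeyres component (base-period weights):
ΣP(Period 0)Q(Period 1) = 229×1 + 349×9 = 229 + 3141 = 3370
ΣP(Period 0)Q(Period 0) = 229×1 + 349×11 = 229 + 3839 = 4068
L = 3370 / 4068 × 100 = 82.8417
Paasche component (current-period weights):
ΣP(Period 1)Q(Period 1) = 264×1 + 369×9 = 264 + 3321 = 3585
ΣP(Period 1)Q(Period 0) = 264×1 + 369×11 = 264 + 4059 = 4323
P = 3585 / 4323 × 100 = 82.9285
Fisher = √(L × P) = √(82.8417 × 82.9285) = 82.8851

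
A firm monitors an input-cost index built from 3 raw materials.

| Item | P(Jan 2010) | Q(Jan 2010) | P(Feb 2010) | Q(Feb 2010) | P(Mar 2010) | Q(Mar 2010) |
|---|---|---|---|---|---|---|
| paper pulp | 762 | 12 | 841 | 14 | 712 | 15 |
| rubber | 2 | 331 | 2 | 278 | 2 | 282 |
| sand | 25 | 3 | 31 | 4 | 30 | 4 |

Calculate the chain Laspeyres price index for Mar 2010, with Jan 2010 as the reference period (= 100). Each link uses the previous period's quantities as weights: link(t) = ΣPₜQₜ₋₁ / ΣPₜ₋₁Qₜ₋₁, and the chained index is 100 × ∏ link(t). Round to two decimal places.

93.82

Link Jan 2010→Feb 2010:
ΣP(Feb 2010)Q(Jan 2010) = 841×12 + 2×331 + 31×3 = 10092 + 662 + 93 = 10847
ΣP(Jan 2010)Q(Jan 2010) = 762×12 + 2×331 + 25×3 = 9144 + 662 + 75 = 9881
link = 10847/9881 = 1.097763
Link Feb 2010→Mar 2010:
ΣP(Mar 2010)Q(Feb 2010) = 712×14 + 2×278 + 30×4 = 9968 + 556 + 120 = 10644
ΣP(Feb 2010)Q(Feb 2010) = 841×14 + 2×278 + 31×4 = 11774 + 556 + 124 = 12454
link = 10644/12454 = 0.854665
Chained index = 100 × 1.097763 × 0.854665 = 93.8220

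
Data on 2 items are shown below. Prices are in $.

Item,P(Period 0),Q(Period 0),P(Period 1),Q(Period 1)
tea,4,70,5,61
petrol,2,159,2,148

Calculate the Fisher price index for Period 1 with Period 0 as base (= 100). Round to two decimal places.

Laspeyres component (base-period weights):
ΣP(Period 1)Q(Period 0) = 5×70 + 2×159 = 350 + 318 = 668
ΣP(Period 0)Q(Period 0) = 4×70 + 2×159 = 280 + 318 = 598
L = 668 / 598 × 100 = 111.7057
Paasche component (current-period weights):
ΣP(Period 1)Q(Period 1) = 5×61 + 2×148 = 305 + 296 = 601
ΣP(Period 0)Q(Period 1) = 4×61 + 2×148 = 244 + 296 = 540
P = 601 / 540 × 100 = 111.2963
Fisher = √(L × P) = √(111.7057 × 111.2963) = 111.5008

111.50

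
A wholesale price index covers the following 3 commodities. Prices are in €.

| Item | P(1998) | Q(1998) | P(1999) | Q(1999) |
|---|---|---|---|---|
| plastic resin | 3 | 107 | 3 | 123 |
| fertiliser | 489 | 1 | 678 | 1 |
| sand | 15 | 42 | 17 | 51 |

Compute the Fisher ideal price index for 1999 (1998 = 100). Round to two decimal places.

118.44

Laspeyres component (base-period weights):
ΣP(1999)Q(1998) = 3×107 + 678×1 + 17×42 = 321 + 678 + 714 = 1713
ΣP(1998)Q(1998) = 3×107 + 489×1 + 15×42 = 321 + 489 + 630 = 1440
L = 1713 / 1440 × 100 = 118.9583
Paasche component (current-period weights):
ΣP(1999)Q(1999) = 3×123 + 678×1 + 17×51 = 369 + 678 + 867 = 1914
ΣP(1998)Q(1999) = 3×123 + 489×1 + 15×51 = 369 + 489 + 765 = 1623
P = 1914 / 1623 × 100 = 117.9298
Fisher = √(L × P) = √(118.9583 × 117.9298) = 118.4429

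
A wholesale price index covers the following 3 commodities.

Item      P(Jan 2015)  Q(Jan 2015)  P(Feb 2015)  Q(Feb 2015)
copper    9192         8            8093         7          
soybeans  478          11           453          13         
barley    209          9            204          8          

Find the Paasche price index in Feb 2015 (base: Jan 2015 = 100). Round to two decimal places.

88.84

Paasche price index uses current-period quantities as weights.
ΣP(Feb 2015)·Q(Feb 2015) = 8093×7 + 453×13 + 204×8 = 56651 + 5889 + 1632 = 64172
ΣP(Jan 2015)·Q(Feb 2015) = 9192×7 + 478×13 + 209×8 = 64344 + 6214 + 1672 = 72230
Index = 64172 / 72230 × 100 = 88.8440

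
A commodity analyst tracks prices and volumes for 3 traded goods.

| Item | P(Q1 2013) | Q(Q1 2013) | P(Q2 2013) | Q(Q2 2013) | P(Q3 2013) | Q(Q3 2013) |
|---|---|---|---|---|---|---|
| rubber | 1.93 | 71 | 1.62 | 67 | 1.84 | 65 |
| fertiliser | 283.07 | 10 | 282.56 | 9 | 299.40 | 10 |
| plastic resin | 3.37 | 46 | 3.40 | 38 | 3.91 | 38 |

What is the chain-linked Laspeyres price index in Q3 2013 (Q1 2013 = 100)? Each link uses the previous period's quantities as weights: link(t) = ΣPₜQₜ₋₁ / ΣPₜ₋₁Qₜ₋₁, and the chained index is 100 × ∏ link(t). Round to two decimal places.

Link Q1 2013→Q2 2013:
ΣP(Q2 2013)Q(Q1 2013) = 1.62×71 + 282.56×10 + 3.40×46 = 115.02 + 2825.6 + 156.4 = 3097.02
ΣP(Q1 2013)Q(Q1 2013) = 1.93×71 + 283.07×10 + 3.37×46 = 137.03 + 2830.7 + 155.02 = 3122.75
link = 3097.02/3122.75 = 0.991760
Link Q2 2013→Q3 2013:
ΣP(Q3 2013)Q(Q2 2013) = 1.84×67 + 299.40×9 + 3.91×38 = 123.28 + 2694.6 + 148.58 = 2966.46
ΣP(Q2 2013)Q(Q2 2013) = 1.62×67 + 282.56×9 + 3.40×38 = 108.54 + 2543.04 + 129.2 = 2780.78
link = 2966.46/2780.78 = 1.066773
Chained index = 100 × 0.991760 × 1.066773 = 105.7983

105.80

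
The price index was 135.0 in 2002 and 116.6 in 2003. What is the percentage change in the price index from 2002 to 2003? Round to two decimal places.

-13.63%

Change = (116.6 − 135.0) / 135.0 × 100
       = -18.4 / 135.0 × 100 = -13.6296%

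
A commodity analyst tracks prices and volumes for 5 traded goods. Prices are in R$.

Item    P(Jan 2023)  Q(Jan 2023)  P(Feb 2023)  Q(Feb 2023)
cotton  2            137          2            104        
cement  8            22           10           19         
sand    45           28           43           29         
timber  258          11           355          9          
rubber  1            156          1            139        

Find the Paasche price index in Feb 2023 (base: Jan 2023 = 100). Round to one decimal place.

Paasche price index uses current-period quantities as weights.
ΣP(Feb 2023)·Q(Feb 2023) = 2×104 + 10×19 + 43×29 + 355×9 + 1×139 = 208 + 190 + 1247 + 3195 + 139 = 4979
ΣP(Jan 2023)·Q(Feb 2023) = 2×104 + 8×19 + 45×29 + 258×9 + 1×139 = 208 + 152 + 1305 + 2322 + 139 = 4126
Index = 4979 / 4126 × 100 = 120.6738

120.7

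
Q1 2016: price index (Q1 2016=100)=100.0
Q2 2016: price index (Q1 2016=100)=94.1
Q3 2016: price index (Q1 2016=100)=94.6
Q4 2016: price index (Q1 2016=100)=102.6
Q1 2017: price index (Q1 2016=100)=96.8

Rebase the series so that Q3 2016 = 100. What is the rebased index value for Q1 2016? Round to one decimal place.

105.7

Rebased(Q1 2016) = 100.0 / 94.6 × 100 = 105.7082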